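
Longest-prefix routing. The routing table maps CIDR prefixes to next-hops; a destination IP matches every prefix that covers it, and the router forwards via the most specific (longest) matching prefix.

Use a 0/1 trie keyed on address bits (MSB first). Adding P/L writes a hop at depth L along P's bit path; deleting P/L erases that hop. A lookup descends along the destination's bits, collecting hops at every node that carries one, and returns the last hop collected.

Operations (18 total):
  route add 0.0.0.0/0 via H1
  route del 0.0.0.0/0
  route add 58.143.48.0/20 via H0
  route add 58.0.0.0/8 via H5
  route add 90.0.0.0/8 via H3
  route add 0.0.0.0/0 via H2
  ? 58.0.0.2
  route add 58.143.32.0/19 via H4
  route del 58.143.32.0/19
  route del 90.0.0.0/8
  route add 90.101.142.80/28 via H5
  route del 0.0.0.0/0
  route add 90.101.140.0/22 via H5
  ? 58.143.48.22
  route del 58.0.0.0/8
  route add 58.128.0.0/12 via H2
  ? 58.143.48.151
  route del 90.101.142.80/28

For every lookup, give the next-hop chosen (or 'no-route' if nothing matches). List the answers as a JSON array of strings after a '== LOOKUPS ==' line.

Process each operation:
  + 0.0.0.0/0 (H1) depth=0
  - 0.0.0.0/0 clear@0
  + 58.143.48.0/20 (H0) depth=20
  + 58.0.0.0/8 (H5) depth=8
  + 90.0.0.0/8 (H3) depth=8
  + 0.0.0.0/0 (H2) depth=0
  lookup 58.0.0.2: bits 00111010 walk d0:H2→d1:-→d2:-→d3:-→d4:-→d5:-→d6:-→d7:-→d8:H5 -> H5
  + 58.143.32.0/19 (H4) depth=19
  - 58.143.32.0/19 clear@19
  - 90.0.0.0/8 clear@8
  + 90.101.142.80/28 (H5) depth=28
  - 0.0.0.0/0 clear@0
  + 90.101.140.0/22 (H5) depth=22
  lookup 58.143.48.22: bits 00111010100011110011 walk d0:-→d1:-→d2:-→d3:-→d4:-→d5:-→d6:-→d7:-→d8:H5→d9:-→d10:-→d11:-→d12:-→d13:-→d14:-→d15:-→d16:-→d17:-→d18:-→d19:-→d20:H0 -> H0
  - 58.0.0.0/8 clear@8
  + 58.128.0.0/12 (H2) depth=12
  lookup 58.143.48.151: bits 00111010100011110011 walk d0:-→d1:-→d2:-→d3:-→d4:-→d5:-→d6:-→d7:-→d8:-→d9:-→d10:-→d11:-→d12:H2→d13:-→d14:-→d15:-→d16:-→d17:-→d18:-→d19:-→d20:H0 -> H0
  - 90.101.142.80/28 clear@28

== LOOKUPS ==
["H5","H0","H0"]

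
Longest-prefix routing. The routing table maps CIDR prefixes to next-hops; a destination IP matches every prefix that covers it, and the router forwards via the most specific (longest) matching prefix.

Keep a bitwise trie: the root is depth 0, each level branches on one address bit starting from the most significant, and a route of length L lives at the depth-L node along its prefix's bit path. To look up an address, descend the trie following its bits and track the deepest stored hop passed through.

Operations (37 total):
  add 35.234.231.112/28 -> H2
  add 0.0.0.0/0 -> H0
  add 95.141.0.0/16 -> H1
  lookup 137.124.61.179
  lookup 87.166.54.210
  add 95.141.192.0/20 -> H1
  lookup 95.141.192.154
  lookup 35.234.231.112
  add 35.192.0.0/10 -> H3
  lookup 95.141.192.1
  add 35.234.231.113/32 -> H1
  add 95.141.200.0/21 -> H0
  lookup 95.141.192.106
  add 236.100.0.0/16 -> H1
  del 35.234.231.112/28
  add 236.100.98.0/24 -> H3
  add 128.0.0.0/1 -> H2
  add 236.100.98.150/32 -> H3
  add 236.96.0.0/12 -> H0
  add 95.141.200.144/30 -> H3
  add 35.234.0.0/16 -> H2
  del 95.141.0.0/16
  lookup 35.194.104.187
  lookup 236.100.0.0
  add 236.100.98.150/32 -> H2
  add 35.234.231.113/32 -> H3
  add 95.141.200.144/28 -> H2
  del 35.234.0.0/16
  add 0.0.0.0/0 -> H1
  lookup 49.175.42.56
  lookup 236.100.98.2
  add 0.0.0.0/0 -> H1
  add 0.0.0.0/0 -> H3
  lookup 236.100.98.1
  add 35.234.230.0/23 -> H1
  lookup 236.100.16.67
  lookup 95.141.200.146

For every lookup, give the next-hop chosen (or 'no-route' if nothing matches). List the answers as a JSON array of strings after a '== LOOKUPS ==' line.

Trace:
  add 35.234.231.112/28 -> H2 at depth 28
  add 0.0.0.0/0 -> H0 at depth 0
  add 95.141.0.0/16 -> H1 at depth 16
  Q 137.124.61.179: descend ε ; hops seen [H0] ; pick H0
  Q 87.166.54.210: descend 0101 ; hops seen [H0] ; pick H0
  add 95.141.192.0/20 -> H1 at depth 20
  Q 95.141.192.154: descend 01011111100011011100 ; hops seen [H0,H1,H1] ; pick H1
  Q 35.234.231.112: descend 0010001111101010111001110111 ; hops seen [H0,H2] ; pick H2
  add 35.192.0.0/10 -> H3 at depth 10
  Q 95.141.192.1: descend 01011111100011011100 ; hops seen [H0,H1,H1] ; pick H1
  add 35.234.231.113/32 -> H1 at depth 32
  add 95.141.200.0/21 -> H0 at depth 21
  Q 95.141.192.106: descend 01011111100011011100 ; hops seen [H0,H1,H1] ; pick H1
  add 236.100.0.0/16 -> H1 at depth 16
  - 35.234.231.112/28 clear@28
  add 236.100.98.0/24 -> H3 at depth 24
  add 128.0.0.0/1 -> H2 at depth 1
  add 236.100.98.150/32 -> H3 at depth 32
  add 236.96.0.0/12 -> H0 at depth 12
  add 95.141.200.144/30 -> H3 at depth 30
  add 35.234.0.0/16 -> H2 at depth 16
  - 95.141.0.0/16 clear@16
  Q 35.194.104.187: descend 0010001111 ; hops seen [H0,H3] ; pick H3
  Q 236.100.0.0: descend 11101100011001000 ; hops seen [H0,H2,H0,H1] ; pick H1
  add 236.100.98.150/32 -> H2 at depth 32
  add 35.234.231.113/32 -> H3 at depth 32
  add 95.141.200.144/28 -> H2 at depth 28
  - 35.234.0.0/16 clear@16
  add 0.0.0.0/0 -> H1 at depth 0
  Q 49.175.42.56: descend 001 ; hops seen [H1] ; pick H1
  Q 236.100.98.2: descend 111011000110010001100010 ; hops seen [H1,H2,H0,H1,H3] ; pick H3
  add 0.0.0.0/0 -> H1 at depth 0
  add 0.0.0.0/0 -> H3 at depth 0
  Q 236.100.98.1: descend 111011000110010001100010 ; hops seen [H3,H2,H0,H1,H3] ; pick H3
  add 35.234.230.0/23 -> H1 at depth 23
  Q 236.100.16.67: descend 11101100011001000 ; hops seen [H3,H2,H0,H1] ; pick H1
  Q 95.141.200.146: descend 010111111000110111001000100100 ; hops seen [H3,H1,H0,H2,H3] ; pick H3

== LOOKUPS ==
["H0","H0","H1","H2","H1","H1","H3","H1","H1","H3","H3","H1","H3"]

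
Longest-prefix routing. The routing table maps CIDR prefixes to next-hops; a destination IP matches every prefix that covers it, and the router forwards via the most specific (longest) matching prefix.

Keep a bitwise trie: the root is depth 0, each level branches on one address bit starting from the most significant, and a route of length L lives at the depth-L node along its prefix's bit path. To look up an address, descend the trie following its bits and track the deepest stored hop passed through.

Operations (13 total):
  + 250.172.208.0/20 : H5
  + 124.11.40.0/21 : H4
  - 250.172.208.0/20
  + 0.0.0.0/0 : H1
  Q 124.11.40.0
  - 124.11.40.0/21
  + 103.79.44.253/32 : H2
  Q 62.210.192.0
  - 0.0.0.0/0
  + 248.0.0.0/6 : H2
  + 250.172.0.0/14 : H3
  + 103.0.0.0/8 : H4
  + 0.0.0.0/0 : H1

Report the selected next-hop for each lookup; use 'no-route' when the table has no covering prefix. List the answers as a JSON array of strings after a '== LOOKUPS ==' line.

Trace:
  add 250.172.208.0/20 -> H5 at depth 20
  add 124.11.40.0/21 -> H4 at depth 21
  - 250.172.208.0/20 clear@20
  add 0.0.0.0/0 -> H1 at depth 0
  Q 124.11.40.0: descend 011111000000101100101 ; hops seen [H1,H4] ; pick H4
  - 124.11.40.0/21 clear@21
  add 103.79.44.253/32 -> H2 at depth 32
  Q 62.210.192.0: descend 0 ; hops seen [H1] ; pick H1
  - 0.0.0.0/0 clear@0
  add 248.0.0.0/6 -> H2 at depth 6
  add 250.172.0.0/14 -> H3 at depth 14
  add 103.0.0.0/8 -> H4 at depth 8
  add 0.0.0.0/0 -> H1 at depth 0

== LOOKUPS ==
["H4","H1"]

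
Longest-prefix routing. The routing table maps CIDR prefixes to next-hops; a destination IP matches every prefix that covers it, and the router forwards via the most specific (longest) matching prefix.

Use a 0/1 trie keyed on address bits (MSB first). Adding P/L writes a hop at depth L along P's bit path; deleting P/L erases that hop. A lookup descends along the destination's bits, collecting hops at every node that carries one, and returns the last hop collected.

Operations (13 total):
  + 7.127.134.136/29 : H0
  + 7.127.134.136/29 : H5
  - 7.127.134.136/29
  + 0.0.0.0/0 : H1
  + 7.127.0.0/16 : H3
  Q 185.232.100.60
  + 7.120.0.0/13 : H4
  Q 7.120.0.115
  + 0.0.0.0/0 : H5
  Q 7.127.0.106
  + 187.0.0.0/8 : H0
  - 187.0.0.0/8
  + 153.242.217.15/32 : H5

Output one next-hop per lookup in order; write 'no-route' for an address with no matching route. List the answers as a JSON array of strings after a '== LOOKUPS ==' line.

Trace:
  + 7.127.134.136/29 (H0) depth=29
  + 7.127.134.136/29 (H5) depth=29
  - 7.127.134.136/29 clear@29
  + 0.0.0.0/0 (H1) depth=0
  + 7.127.0.0/16 (H3) depth=16
  lookup 185.232.100.60: bits ε walk d0:H1 -> H1
  + 7.120.0.0/13 (H4) depth=13
  lookup 7.120.0.115: bits 0000011101111 walk d0:H1→d1:-→d2:-→d3:-→d4:-→d5:-→d6:-→d7:-→d8:-→d9:-→d10:-→d11:-→d12:-→d13:H4 -> H4
  + 0.0.0.0/0 (H5) depth=0
  lookup 7.127.0.106: bits 0000011101111111 walk d0:H5→d1:-→d2:-→d3:-→d4:-→d5:-→d6:-→d7:-→d8:-→d9:-→d10:-→d11:-→d12:-→d13:H4→d14:-→d15:-→d16:H3 -> H3
  + 187.0.0.0/8 (H0) depth=8
  - 187.0.0.0/8 clear@8
  + 153.242.217.15/32 (H5) depth=32

== LOOKUPS ==
["H1","H4","H3"]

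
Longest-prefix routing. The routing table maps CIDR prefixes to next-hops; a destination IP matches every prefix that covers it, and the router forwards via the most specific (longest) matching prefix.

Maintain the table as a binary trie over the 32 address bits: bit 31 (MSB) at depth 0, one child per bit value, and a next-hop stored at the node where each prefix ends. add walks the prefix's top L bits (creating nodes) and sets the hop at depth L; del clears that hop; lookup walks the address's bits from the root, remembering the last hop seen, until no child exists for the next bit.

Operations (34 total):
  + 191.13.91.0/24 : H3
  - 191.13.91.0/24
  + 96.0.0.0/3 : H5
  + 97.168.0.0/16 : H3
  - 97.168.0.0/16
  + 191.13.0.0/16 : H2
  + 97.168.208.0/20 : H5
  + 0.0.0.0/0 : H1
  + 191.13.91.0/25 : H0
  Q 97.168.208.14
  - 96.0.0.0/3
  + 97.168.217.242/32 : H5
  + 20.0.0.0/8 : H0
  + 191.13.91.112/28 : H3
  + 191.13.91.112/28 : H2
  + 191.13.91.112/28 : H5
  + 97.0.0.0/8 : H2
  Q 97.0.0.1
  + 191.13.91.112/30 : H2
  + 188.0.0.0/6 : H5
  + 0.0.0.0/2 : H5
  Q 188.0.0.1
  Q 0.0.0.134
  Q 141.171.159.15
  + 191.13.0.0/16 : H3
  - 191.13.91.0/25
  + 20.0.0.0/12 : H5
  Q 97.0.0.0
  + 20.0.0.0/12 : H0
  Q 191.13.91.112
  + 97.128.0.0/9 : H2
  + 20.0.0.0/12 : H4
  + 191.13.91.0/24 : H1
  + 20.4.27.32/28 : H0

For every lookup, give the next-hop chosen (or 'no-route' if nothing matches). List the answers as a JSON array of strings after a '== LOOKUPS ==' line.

Apply in order:
  + 191.13.91.0/24 (H3) depth=24
  - 191.13.91.0/24 clear@24
  + 96.0.0.0/3 (H5) depth=3
  + 97.168.0.0/16 (H3) depth=16
  - 97.168.0.0/16 clear@16
  + 191.13.0.0/16 (H2) depth=16
  + 97.168.208.0/20 (H5) depth=20
  + 0.0.0.0/0 (H1) depth=0
  + 191.13.91.0/25 (H0) depth=25
  lookup 97.168.208.14: bits 01100001101010001101 walk d0:H1→d1:-→d2:-→d3:H5→d4:-→d5:-→d6:-→d7:-→d8:-→d9:-→d10:-→d11:-→d12:-→d13:-→d14:-→d15:-→d16:-→d17:-→d18:-→d19:-→d20:H5 -> H5
  - 96.0.0.0/3 clear@3
  + 97.168.217.242/32 (H5) depth=32
  + 20.0.0.0/8 (H0) depth=8
  + 191.13.91.112/28 (H3) depth=28
  + 191.13.91.112/28 (H2) depth=28
  + 191.13.91.112/28 (H5) depth=28
  + 97.0.0.0/8 (H2) depth=8
  lookup 97.0.0.1: bits 01100001 walk d0:H1→d1:-→d2:-→d3:-→d4:-→d5:-→d6:-→d7:-→d8:H2 -> H2
  + 191.13.91.112/30 (H2) depth=30
  + 188.0.0.0/6 (H5) depth=6
  + 0.0.0.0/2 (H5) depth=2
  lookup 188.0.0.1: bits 101111 walk d0:H1→d1:-→d2:-→d3:-→d4:-→d5:-→d6:H5 -> H5
  lookup 0.0.0.134: bits 000 walk d0:H1→d1:-→d2:H5→d3:- -> H5
  lookup 141.171.159.15: bits 10 walk d0:H1→d1:-→d2:- -> H1
  + 191.13.0.0/16 (H3) depth=16
  - 191.13.91.0/25 clear@25
  + 20.0.0.0/12 (H5) depth=12
  lookup 97.0.0.0: bits 01100001 walk d0:H1→d1:-→d2:-→d3:-→d4:-→d5:-→d6:-→d7:-→d8:H2 -> H2
  + 20.0.0.0/12 (H0) depth=12
  lookup 191.13.91.112: bits 101111110000110101011011011100 walk d0:H1→d1:-→d2:-→d3:-→d4:-→d5:-→d6:H5→d7:-→d8:-→d9:-→d10:-→d11:-→d12:-→d13:-→d14:-→d15:-→d16:H3→d17:-→d18:-→d19:-→d20:-→d21:-→d22:-→d23:-→d24:-→d25:-→d26:-→d27:-→d28:H5→d29:-→d30:H2 -> H2
  + 97.128.0.0/9 (H2) depth=9
  + 20.0.0.0/12 (H4) depth=12
  + 191.13.91.0/24 (H1) depth=24
  + 20.4.27.32/28 (H0) depth=28

== LOOKUPS ==
["H5","H2","H5","H5","H1","H2","H2"]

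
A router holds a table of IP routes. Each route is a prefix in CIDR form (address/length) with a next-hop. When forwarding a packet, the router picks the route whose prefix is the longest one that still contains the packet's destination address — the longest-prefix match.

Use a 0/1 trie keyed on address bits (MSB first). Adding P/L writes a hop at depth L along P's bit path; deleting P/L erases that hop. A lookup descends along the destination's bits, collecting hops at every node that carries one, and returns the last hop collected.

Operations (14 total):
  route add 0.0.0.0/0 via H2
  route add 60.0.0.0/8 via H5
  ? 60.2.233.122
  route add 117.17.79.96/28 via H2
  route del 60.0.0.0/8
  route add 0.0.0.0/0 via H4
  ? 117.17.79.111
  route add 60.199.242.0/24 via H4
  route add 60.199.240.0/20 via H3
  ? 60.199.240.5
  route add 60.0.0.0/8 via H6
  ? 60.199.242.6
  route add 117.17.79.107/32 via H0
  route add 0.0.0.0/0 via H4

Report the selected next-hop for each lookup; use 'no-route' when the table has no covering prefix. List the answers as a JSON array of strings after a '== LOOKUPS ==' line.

Trace:
  add 0.0.0.0/0 -> H2 at depth 0
  add 60.0.0.0/8 -> H5 at depth 8
  Q 60.2.233.122: descend 00111100 ; hops seen [H2,H5] ; pick H5
  add 117.17.79.96/28 -> H2 at depth 28
  - 60.0.0.0/8 clear@8
  add 0.0.0.0/0 -> H4 at depth 0
  Q 117.17.79.111: descend 0111010100010001010011110110 ; hops seen [H4,H2] ; pick H2
  add 60.199.242.0/24 -> H4 at depth 24
  add 60.199.240.0/20 -> H3 at depth 20
  Q 60.199.240.5: descend 0011110011000111111100 ; hops seen [H4,H3] ; pick H3
  add 60.0.0.0/8 -> H6 at depth 8
  Q 60.199.242.6: descend 001111001100011111110010 ; hops seen [H4,H6,H3,H4] ; pick H4
  add 117.17.79.107/32 -> H0 at depth 32
  add 0.0.0.0/0 -> H4 at depth 0

== LOOKUPS ==
["H5","H2","H3","H4"]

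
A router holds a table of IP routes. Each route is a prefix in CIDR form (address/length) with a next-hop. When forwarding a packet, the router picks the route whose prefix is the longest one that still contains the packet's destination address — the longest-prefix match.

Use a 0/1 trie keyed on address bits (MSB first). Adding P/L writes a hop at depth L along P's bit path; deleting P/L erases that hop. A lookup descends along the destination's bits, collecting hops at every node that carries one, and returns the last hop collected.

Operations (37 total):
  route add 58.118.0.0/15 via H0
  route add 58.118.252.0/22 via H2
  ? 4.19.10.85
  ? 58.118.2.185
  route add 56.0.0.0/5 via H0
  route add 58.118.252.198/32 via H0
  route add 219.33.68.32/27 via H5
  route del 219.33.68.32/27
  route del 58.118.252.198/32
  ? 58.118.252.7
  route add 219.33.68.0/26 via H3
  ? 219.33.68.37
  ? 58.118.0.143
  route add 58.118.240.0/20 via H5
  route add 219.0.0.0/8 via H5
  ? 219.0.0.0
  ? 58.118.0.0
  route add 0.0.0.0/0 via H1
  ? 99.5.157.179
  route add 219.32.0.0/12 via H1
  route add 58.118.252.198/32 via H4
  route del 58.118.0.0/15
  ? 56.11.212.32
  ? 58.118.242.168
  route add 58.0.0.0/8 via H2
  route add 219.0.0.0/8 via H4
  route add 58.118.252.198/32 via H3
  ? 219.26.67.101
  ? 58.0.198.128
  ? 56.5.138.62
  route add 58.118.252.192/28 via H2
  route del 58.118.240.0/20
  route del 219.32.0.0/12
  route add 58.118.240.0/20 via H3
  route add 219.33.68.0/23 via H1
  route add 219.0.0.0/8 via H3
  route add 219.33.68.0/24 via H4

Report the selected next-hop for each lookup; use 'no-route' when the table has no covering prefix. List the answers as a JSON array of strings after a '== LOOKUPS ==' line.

Trace:
  + 58.118.0.0/15 (H0) depth=15
  + 58.118.252.0/22 (H2) depth=22
  ? 4.19.10.85  path d0:-→d1:-→d2:-  best=no-route
  ? 58.118.2.185  path d0:-→d1:-→d2:-→d3:-→d4:-→d5:-→d6:-→d7:-→d8:-→d9:-→d10:-→d11:-→d12:-→d13:-→d14:-→d15:H0→d16:-  best=H0
  + 56.0.0.0/5 (H0) depth=5
  + 58.118.252.198/32 (H0) depth=32
  + 219.33.68.32/27 (H5) depth=27
  del 219.33.68.32/27 (clear depth 27)
  del 58.118.252.198/32 (clear depth 32)
  ? 58.118.252.7  path d0:-→d1:-→d2:-→d3:-→d4:-→d5:H0→d6:-→d7:-→d8:-→d9:-→d10:-→d11:-→d12:-→d13:-→d14:-→d15:H0→d16:-→d17:-→d18:-→d19:-→d20:-→d21:-→d22:H2→d23:-→d24:-  best=H2
  + 219.33.68.0/26 (H3) depth=26
  ? 219.33.68.37  path d0:-→d1:-→d2:-→d3:-→d4:-→d5:-→d6:-→d7:-→d8:-→d9:-→d10:-→d11:-→d12:-→d13:-→d14:-→d15:-→d16:-→d17:-→d18:-→d19:-→d20:-→d21:-→d22:-→d23:-→d24:-→d25:-→d26:H3→d27:-  best=H3
  ? 58.118.0.143  path d0:-→d1:-→d2:-→d3:-→d4:-→d5:H0→d6:-→d7:-→d8:-→d9:-→d10:-→d11:-→d12:-→d13:-→d14:-→d15:H0→d16:-  best=H0
  + 58.118.240.0/20 (H5) depth=20
  + 219.0.0.0/8 (H5) depth=8
  ? 219.0.0.0  path d0:-→d1:-→d2:-→d3:-→d4:-→d5:-→d6:-→d7:-→d8:H5→d9:-→d10:-  best=H5
  ? 58.118.0.0  path d0:-→d1:-→d2:-→d3:-→d4:-→d5:H0→d6:-→d7:-→d8:-→d9:-→d10:-→d11:-→d12:-→d13:-→d14:-→d15:H0→d16:-  best=H0
  + 0.0.0.0/0 (H1) depth=0
  ? 99.5.157.179  path d0:H1→d1:-  best=H1
  + 219.32.0.0/12 (H1) depth=12
  + 58.118.252.198/32 (H4) depth=32
  del 58.118.0.0/15 (clear depth 15)
  ? 56.11.212.32  path d0:H1→d1:-→d2:-→d3:-→d4:-→d5:H0→d6:-  best=H0
  ? 58.118.242.168  path d0:H1→d1:-→d2:-→d3:-→d4:-→d5:H0→d6:-→d7:-→d8:-→d9:-→d10:-→d11:-→d12:-→d13:-→d14:-→d15:-→d16:-→d17:-→d18:-→d19:-→d20:H5  best=H5
  + 58.0.0.0/8 (H2) depth=8
  + 219.0.0.0/8 (H4) depth=8
  + 58.118.252.198/32 (H3) depth=32
  ? 219.26.67.101  path d0:H1→d1:-→d2:-→d3:-→d4:-→d5:-→d6:-→d7:-→d8:H4→d9:-→d10:-  best=H4
  ? 58.0.198.128  path d0:H1→d1:-→d2:-→d3:-→d4:-→d5:H0→d6:-→d7:-→d8:H2→d9:-  best=H2
  ? 56.5.138.62  path d0:H1→d1:-→d2:-→d3:-→d4:-→d5:H0→d6:-  best=H0
  + 58.118.252.192/28 (H2) depth=28
  del 58.118.240.0/20 (clear depth 20)
  del 219.32.0.0/12 (clear depth 12)
  + 58.118.240.0/20 (H3) depth=20
  + 219.33.68.0/23 (H1) depth=23
  + 219.0.0.0/8 (H3) depth=8
  + 219.33.68.0/24 (H4) depth=24

== LOOKUPS ==
["no-route","H0","H2","H3","H0","H5","H0","H1","H0","H5","H4","H2","H0"]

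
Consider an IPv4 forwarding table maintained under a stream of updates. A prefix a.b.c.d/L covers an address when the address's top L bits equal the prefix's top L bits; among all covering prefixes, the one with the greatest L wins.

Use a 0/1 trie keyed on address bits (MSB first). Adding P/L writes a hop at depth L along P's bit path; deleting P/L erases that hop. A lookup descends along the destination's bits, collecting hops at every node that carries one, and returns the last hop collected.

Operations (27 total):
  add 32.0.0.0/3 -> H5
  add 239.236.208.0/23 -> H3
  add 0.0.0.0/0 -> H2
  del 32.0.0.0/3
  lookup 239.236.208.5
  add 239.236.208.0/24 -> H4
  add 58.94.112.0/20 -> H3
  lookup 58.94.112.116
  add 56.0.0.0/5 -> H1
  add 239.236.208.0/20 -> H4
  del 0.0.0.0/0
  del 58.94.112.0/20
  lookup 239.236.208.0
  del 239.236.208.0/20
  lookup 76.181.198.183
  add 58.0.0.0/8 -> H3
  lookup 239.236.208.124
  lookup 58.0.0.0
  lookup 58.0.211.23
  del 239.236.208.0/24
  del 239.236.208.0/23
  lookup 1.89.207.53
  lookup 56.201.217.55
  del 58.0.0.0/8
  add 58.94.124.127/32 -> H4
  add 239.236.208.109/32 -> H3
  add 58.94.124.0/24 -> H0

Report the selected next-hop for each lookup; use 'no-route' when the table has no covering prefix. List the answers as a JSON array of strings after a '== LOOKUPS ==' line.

Apply in order:
  add 32.0.0.0/3 -> H5 at depth 3
  add 239.236.208.0/23 -> H3 at depth 23
  add 0.0.0.0/0 -> H2 at depth 0
  - 32.0.0.0/3 clear@3
  ? 239.236.208.5  path d0:H2→d1:-→d2:-→d3:-→d4:-→d5:-→d6:-→d7:-→d8:-→d9:-→d10:-→d11:-→d12:-→d13:-→d14:-→d15:-→d16:-→d17:-→d18:-→d19:-→d20:-→d21:-→d22:-→d23:H3  best=H3
  add 239.236.208.0/24 -> H4 at depth 24
  add 58.94.112.0/20 -> H3 at depth 20
  ? 58.94.112.116  path d0:H2→d1:-→d2:-→d3:-→d4:-→d5:-→d6:-→d7:-→d8:-→d9:-→d10:-→d11:-→d12:-→d13:-→d14:-→d15:-→d16:-→d17:-→d18:-→d19:-→d20:H3  best=H3
  add 56.0.0.0/5 -> H1 at depth 5
  add 239.236.208.0/20 -> H4 at depth 20
  - 0.0.0.0/0 clear@0
  - 58.94.112.0/20 clear@20
  ? 239.236.208.0  path d0:-→d1:-→d2:-→d3:-→d4:-→d5:-→d6:-→d7:-→d8:-→d9:-→d10:-→d11:-→d12:-→d13:-→d14:-→d15:-→d16:-→d17:-→d18:-→d19:-→d20:H4→d21:-→d22:-→d23:H3→d24:H4  best=H4
  - 239.236.208.0/20 clear@20
  ? 76.181.198.183  path d0:-→d1:-  best=no-route
  add 58.0.0.0/8 -> H3 at depth 8
  ? 239.236.208.124  path d0:-→d1:-→d2:-→d3:-→d4:-→d5:-→d6:-→d7:-→d8:-→d9:-→d10:-→d11:-→d12:-→d13:-→d14:-→d15:-→d16:-→d17:-→d18:-→d19:-→d20:-→d21:-→d22:-→d23:H3→d24:H4  best=H4
  ? 58.0.0.0  path d0:-→d1:-→d2:-→d3:-→d4:-→d5:H1→d6:-→d7:-→d8:H3→d9:-  best=H3
  ? 58.0.211.23  path d0:-→d1:-→d2:-→d3:-→d4:-→d5:H1→d6:-→d7:-→d8:H3→d9:-  best=H3
  - 239.236.208.0/24 clear@24
  - 239.236.208.0/23 clear@23
  ? 1.89.207.53  path d0:-→d1:-→d2:-  best=no-route
  ? 56.201.217.55  path d0:-→d1:-→d2:-→d3:-→d4:-→d5:H1→d6:-  best=H1
  - 58.0.0.0/8 clear@8
  add 58.94.124.127/32 -> H4 at depth 32
  add 239.236.208.109/32 -> H3 at depth 32
  add 58.94.124.0/24 -> H0 at depth 24

== LOOKUPS ==
["H3","H3","H4","no-route","H4","H3","H3","no-route","H1"]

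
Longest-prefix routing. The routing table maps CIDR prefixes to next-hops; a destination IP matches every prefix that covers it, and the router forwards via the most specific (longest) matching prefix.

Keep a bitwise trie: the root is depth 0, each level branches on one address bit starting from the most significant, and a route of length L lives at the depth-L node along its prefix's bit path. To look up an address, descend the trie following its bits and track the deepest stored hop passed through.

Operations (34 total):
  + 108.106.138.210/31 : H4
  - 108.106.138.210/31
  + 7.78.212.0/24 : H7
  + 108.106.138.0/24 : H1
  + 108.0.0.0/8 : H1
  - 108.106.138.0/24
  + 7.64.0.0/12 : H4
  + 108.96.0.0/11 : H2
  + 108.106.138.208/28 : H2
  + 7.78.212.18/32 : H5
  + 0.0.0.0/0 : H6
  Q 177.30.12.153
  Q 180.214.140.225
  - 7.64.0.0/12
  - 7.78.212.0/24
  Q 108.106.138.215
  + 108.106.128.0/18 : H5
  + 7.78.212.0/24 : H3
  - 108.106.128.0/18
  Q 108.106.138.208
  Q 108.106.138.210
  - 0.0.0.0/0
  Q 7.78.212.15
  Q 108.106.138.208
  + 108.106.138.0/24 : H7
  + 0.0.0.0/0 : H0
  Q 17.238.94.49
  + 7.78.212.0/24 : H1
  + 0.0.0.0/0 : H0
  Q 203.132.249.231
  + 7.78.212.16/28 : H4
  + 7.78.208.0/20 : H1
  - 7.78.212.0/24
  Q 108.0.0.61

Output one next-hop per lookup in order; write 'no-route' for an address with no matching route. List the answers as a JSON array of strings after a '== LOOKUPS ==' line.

Process each operation:
  + 108.106.138.210/31 (H4) depth=31
  - 108.106.138.210/31 clear@31
  + 7.78.212.0/24 (H7) depth=24
  + 108.106.138.0/24 (H1) depth=24
  + 108.0.0.0/8 (H1) depth=8
  - 108.106.138.0/24 clear@24
  + 7.64.0.0/12 (H4) depth=12
  + 108.96.0.0/11 (H2) depth=11
  + 108.106.138.208/28 (H2) depth=28
  + 7.78.212.18/32 (H5) depth=32
  + 0.0.0.0/0 (H6) depth=0
  ? 177.30.12.153  path d0:H6  best=H6
  ? 180.214.140.225  path d0:H6  best=H6
  - 7.64.0.0/12 clear@12
  - 7.78.212.0/24 clear@24
  ? 108.106.138.215  path d0:H6→d1:-→d2:-→d3:-→d4:-→d5:-→d6:-→d7:-→d8:H1→d9:-→d10:-→d11:H2→d12:-→d13:-→d14:-→d15:-→d16:-→d17:-→d18:-→d19:-→d20:-→d21:-→d22:-→d23:-→d24:-→d25:-→d26:-→d27:-→d28:H2→d29:-  best=H2
  + 108.106.128.0/18 (H5) depth=18
  + 7.78.212.0/24 (H3) depth=24
  - 108.106.128.0/18 clear@18
  ? 108.106.138.208  path d0:H6→d1:-→d2:-→d3:-→d4:-→d5:-→d6:-→d7:-→d8:H1→d9:-→d10:-→d11:H2→d12:-→d13:-→d14:-→d15:-→d16:-→d17:-→d18:-→d19:-→d20:-→d21:-→d22:-→d23:-→d24:-→d25:-→d26:-→d27:-→d28:H2→d29:-→d30:-  best=H2
  ? 108.106.138.210  path d0:H6→d1:-→d2:-→d3:-→d4:-→d5:-→d6:-→d7:-→d8:H1→d9:-→d10:-→d11:H2→d12:-→d13:-→d14:-→d15:-→d16:-→d17:-→d18:-→d19:-→d20:-→d21:-→d22:-→d23:-→d24:-→d25:-→d26:-→d27:-→d28:H2→d29:-→d30:-→d31:-  best=H2
  - 0.0.0.0/0 clear@0
  ? 7.78.212.15  path d0:-→d1:-→d2:-→d3:-→d4:-→d5:-→d6:-→d7:-→d8:-→d9:-→d10:-→d11:-→d12:-→d13:-→d14:-→d15:-→d16:-→d17:-→d18:-→d19:-→d20:-→d21:-→d22:-→d23:-→d24:H3→d25:-→d26:-→d27:-  best=H3
  ? 108.106.138.208  path d0:-→d1:-→d2:-→d3:-→d4:-→d5:-→d6:-→d7:-→d8:H1→d9:-→d10:-→d11:H2→d12:-→d13:-→d14:-→d15:-→d16:-→d17:-→d18:-→d19:-→d20:-→d21:-→d22:-→d23:-→d24:-→d25:-→d26:-→d27:-→d28:H2→d29:-→d30:-  best=H2
  + 108.106.138.0/24 (H7) depth=24
  + 0.0.0.0/0 (H0) depth=0
  ? 17.238.94.49  path d0:H0→d1:-→d2:-→d3:-  best=H0
  + 7.78.212.0/24 (H1) depth=24
  + 0.0.0.0/0 (H0) depth=0
  ? 203.132.249.231  path d0:H0  best=H0
  + 7.78.212.16/28 (H4) depth=28
  + 7.78.208.0/20 (H1) depth=20
  - 7.78.212.0/24 clear@24
  ? 108.0.0.61  path d0:H0→d1:-→d2:-→d3:-→d4:-→d5:-→d6:-→d7:-→d8:H1→d9:-  best=H1

== LOOKUPS ==
["H6","H6","H2","H2","H2","H3","H2","H0","H0","H1"]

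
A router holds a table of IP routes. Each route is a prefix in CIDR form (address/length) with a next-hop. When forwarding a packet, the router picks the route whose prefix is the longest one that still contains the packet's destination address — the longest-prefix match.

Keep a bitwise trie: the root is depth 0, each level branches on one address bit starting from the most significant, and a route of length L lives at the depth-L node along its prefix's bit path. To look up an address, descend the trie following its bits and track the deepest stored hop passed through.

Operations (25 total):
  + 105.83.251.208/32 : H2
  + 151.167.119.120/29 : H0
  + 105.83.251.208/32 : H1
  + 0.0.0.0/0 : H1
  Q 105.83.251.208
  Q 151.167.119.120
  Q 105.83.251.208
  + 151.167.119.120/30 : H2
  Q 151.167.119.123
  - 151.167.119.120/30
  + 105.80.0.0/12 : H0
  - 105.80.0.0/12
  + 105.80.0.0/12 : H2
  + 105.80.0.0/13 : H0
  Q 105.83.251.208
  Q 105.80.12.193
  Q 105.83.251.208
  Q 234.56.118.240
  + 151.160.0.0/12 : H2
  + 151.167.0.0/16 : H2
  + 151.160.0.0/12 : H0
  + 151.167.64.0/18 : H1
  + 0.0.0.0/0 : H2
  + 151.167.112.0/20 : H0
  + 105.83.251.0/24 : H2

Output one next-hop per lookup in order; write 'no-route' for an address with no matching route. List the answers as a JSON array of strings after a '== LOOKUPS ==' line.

Trace:
  add 105.83.251.208/32 -> H2 at depth 32
  add 151.167.119.120/29 -> H0 at depth 29
  add 105.83.251.208/32 -> H1 at depth 32
  add 0.0.0.0/0 -> H1 at depth 0
  Q 105.83.251.208: descend 01101001010100111111101111010000 ; hops seen [H1,H1] ; pick H1
  Q 151.167.119.120: descend 10010111101001110111011101111 ; hops seen [H1,H0] ; pick H0
  Q 105.83.251.208: descend 01101001010100111111101111010000 ; hops seen [H1,H1] ; pick H1
  add 151.167.119.120/30 -> H2 at depth 30
  Q 151.167.119.123: descend 100101111010011101110111011110 ; hops seen [H1,H0,H2] ; pick H2
  del 151.167.119.120/30 (clear depth 30)
  add 105.80.0.0/12 -> H0 at depth 12
  del 105.80.0.0/12 (clear depth 12)
  add 105.80.0.0/12 -> H2 at depth 12
  add 105.80.0.0/13 -> H0 at depth 13
  Q 105.83.251.208: descend 01101001010100111111101111010000 ; hops seen [H1,H2,H0,H1] ; pick H1
  Q 105.80.12.193: descend 01101001010100 ; hops seen [H1,H2,H0] ; pick H0
  Q 105.83.251.208: descend 01101001010100111111101111010000 ; hops seen [H1,H2,H0,H1] ; pick H1
  Q 234.56.118.240: descend 1 ; hops seen [H1] ; pick H1
  add 151.160.0.0/12 -> H2 at depth 12
  add 151.167.0.0/16 -> H2 at depth 16
  add 151.160.0.0/12 -> H0 at depth 12
  add 151.167.64.0/18 -> H1 at depth 18
  add 0.0.0.0/0 -> H2 at depth 0
  add 151.167.112.0/20 -> H0 at depth 20
  add 105.83.251.0/24 -> H2 at depth 24

== LOOKUPS ==
["H1","H0","H1","H2","H1","H0","H1","H1"]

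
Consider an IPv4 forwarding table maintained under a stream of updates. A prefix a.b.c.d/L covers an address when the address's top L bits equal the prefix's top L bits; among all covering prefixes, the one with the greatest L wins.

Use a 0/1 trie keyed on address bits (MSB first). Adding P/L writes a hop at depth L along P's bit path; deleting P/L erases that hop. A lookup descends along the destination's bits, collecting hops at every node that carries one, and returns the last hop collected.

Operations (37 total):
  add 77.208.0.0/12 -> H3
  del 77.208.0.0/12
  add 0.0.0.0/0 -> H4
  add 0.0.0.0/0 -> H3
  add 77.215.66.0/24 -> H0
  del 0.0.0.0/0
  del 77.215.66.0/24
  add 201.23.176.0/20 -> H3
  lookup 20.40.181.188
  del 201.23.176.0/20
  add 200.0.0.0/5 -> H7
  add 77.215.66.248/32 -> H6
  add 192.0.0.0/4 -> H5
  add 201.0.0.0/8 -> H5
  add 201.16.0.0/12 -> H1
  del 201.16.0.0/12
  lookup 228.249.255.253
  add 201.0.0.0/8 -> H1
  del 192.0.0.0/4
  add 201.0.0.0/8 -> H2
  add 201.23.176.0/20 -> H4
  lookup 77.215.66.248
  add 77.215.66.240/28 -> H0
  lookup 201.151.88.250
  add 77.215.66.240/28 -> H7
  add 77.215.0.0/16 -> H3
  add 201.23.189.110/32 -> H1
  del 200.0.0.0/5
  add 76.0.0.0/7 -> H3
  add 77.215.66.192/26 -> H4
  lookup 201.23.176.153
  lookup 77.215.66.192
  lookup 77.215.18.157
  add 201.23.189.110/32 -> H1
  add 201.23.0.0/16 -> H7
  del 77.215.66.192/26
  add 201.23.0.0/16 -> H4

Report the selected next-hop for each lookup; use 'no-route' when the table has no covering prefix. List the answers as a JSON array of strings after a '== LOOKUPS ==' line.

Apply in order:
  add 77.208.0.0/12 -> H3 at depth 12
  del 77.208.0.0/12 (clear depth 12)
  add 0.0.0.0/0 -> H4 at depth 0
  add 0.0.0.0/0 -> H3 at depth 0
  add 77.215.66.0/24 -> H0 at depth 24
  del 0.0.0.0/0 (clear depth 0)
  del 77.215.66.0/24 (clear depth 24)
  add 201.23.176.0/20 -> H3 at depth 20
  lookup 20.40.181.188: bits 0 walk d0:-→d1:- -> no-route
  del 201.23.176.0/20 (clear depth 20)
  add 200.0.0.0/5 -> H7 at depth 5
  add 77.215.66.248/32 -> H6 at depth 32
  add 192.0.0.0/4 -> H5 at depth 4
  add 201.0.0.0/8 -> H5 at depth 8
  add 201.16.0.0/12 -> H1 at depth 12
  del 201.16.0.0/12 (clear depth 12)
  lookup 228.249.255.253: bits 11 walk d0:-→d1:-→d2:- -> no-route
  add 201.0.0.0/8 -> H1 at depth 8
  del 192.0.0.0/4 (clear depth 4)
  add 201.0.0.0/8 -> H2 at depth 8
  add 201.23.176.0/20 -> H4 at depth 20
  lookup 77.215.66.248: bits 01001101110101110100001011111000 walk d0:-→d1:-→d2:-→d3:-→d4:-→d5:-→d6:-→d7:-→d8:-→d9:-→d10:-→d11:-→d12:-→d13:-→d14:-→d15:-→d16:-→d17:-→d18:-→d19:-→d20:-→d21:-→d22:-→d23:-→d24:-→d25:-→d26:-→d27:-→d28:-→d29:-→d30:-→d31:-→d32:H6 -> H6
  add 77.215.66.240/28 -> H0 at depth 28
  lookup 201.151.88.250: bits 11001001 walk d0:-→d1:-→d2:-→d3:-→d4:-→d5:H7→d6:-→d7:-→d8:H2 -> H2
  add 77.215.66.240/28 -> H7 at depth 28
  add 77.215.0.0/16 -> H3 at depth 16
  add 201.23.189.110/32 -> H1 at depth 32
  del 200.0.0.0/5 (clear depth 5)
  add 76.0.0.0/7 -> H3 at depth 7
  add 77.215.66.192/26 -> H4 at depth 26
  lookup 201.23.176.153: bits 11001001000101111011 walk d0:-→d1:-→d2:-→d3:-→d4:-→d5:-→d6:-→d7:-→d8:H2→d9:-→d10:-→d11:-→d12:-→d13:-→d14:-→d15:-→d16:-→d17:-→d18:-→d19:-→d20:H4 -> H4
  lookup 77.215.66.192: bits 01001101110101110100001011 walk d0:-→d1:-→d2:-→d3:-→d4:-→d5:-→d6:-→d7:H3→d8:-→d9:-→d10:-→d11:-→d12:-→d13:-→d14:-→d15:-→d16:H3→d17:-→d18:-→d19:-→d20:-→d21:-→d22:-→d23:-→d24:-→d25:-→d26:H4 -> H4
  lookup 77.215.18.157: bits 01001101110101110 walk d0:-→d1:-→d2:-→d3:-→d4:-→d5:-→d6:-→d7:H3→d8:-→d9:-→d10:-→d11:-→d12:-→d13:-→d14:-→d15:-→d16:H3→d17:- -> H3
  add 201.23.189.110/32 -> H1 at depth 32
  add 201.23.0.0/16 -> H7 at depth 16
  del 77.215.66.192/26 (clear depth 26)
  add 201.23.0.0/16 -> H4 at depth 16

== LOOKUPS ==
["no-route","no-route","H6","H2","H4","H4","H3"]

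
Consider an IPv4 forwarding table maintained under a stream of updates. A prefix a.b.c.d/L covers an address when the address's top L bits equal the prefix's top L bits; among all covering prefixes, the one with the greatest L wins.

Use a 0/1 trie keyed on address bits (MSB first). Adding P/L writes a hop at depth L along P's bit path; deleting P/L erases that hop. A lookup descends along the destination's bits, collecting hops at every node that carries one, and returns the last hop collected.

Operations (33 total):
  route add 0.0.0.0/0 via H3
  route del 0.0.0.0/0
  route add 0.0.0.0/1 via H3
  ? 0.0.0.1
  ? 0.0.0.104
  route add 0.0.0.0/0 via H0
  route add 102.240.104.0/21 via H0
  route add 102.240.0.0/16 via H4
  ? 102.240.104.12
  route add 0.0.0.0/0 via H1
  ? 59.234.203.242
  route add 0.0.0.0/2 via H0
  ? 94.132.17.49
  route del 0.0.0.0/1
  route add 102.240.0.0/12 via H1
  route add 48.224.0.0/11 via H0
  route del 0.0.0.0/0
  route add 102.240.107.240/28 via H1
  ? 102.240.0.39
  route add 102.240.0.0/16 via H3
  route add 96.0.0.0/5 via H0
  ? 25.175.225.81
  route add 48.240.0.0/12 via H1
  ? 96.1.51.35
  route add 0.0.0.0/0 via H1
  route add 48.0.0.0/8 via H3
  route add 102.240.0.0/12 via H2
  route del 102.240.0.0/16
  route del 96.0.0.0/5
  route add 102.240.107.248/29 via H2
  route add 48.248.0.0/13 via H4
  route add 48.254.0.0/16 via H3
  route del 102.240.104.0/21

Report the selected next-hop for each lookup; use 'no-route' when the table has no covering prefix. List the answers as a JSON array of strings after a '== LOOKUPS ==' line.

Apply in order:
  + 0.0.0.0/0 (H3) depth=0
  - 0.0.0.0/0 clear@0
  + 0.0.0.0/1 (H3) depth=1
  lookup 0.0.0.1: bits 0 walk d0:-→d1:H3 -> H3
  lookup 0.0.0.104: bits 0 walk d0:-→d1:H3 -> H3
  + 0.0.0.0/0 (H0) depth=0
  + 102.240.104.0/21 (H0) depth=21
  + 102.240.0.0/16 (H4) depth=16
  lookup 102.240.104.12: bits 011001101111000001101 walk d0:H0→d1:H3→d2:-→d3:-→d4:-→d5:-→d6:-→d7:-→d8:-→d9:-→d10:-→d11:-→d12:-→d13:-→d14:-→d15:-→d16:H4→d17:-→d18:-→d19:-→d20:-→d21:H0 -> H0
  + 0.0.0.0/0 (H1) depth=0
  lookup 59.234.203.242: bits 0 walk d0:H1→d1:H3 -> H3
  + 0.0.0.0/2 (H0) depth=2
  lookup 94.132.17.49: bits 01 walk d0:H1→d1:H3→d2:- -> H3
  - 0.0.0.0/1 clear@1
  + 102.240.0.0/12 (H1) depth=12
  + 48.224.0.0/11 (H0) depth=11
  - 0.0.0.0/0 clear@0
  + 102.240.107.240/28 (H1) depth=28
  lookup 102.240.0.39: bits 01100110111100000 walk d0:-→d1:-→d2:-→d3:-→d4:-→d5:-→d6:-→d7:-→d8:-→d9:-→d10:-→d11:-→d12:H1→d13:-→d14:-→d15:-→d16:H4→d17:- -> H4
  + 102.240.0.0/16 (H3) depth=16
  + 96.0.0.0/5 (H0) depth=5
  lookup 25.175.225.81: bits 00 walk d0:-→d1:-→d2:H0 -> H0
  + 48.240.0.0/12 (H1) depth=12
  lookup 96.1.51.35: bits 01100 walk d0:-→d1:-→d2:-→d3:-→d4:-→d5:H0 -> H0
  + 0.0.0.0/0 (H1) depth=0
  + 48.0.0.0/8 (H3) depth=8
  + 102.240.0.0/12 (H2) depth=12
  - 102.240.0.0/16 clear@16
  - 96.0.0.0/5 clear@5
  + 102.240.107.248/29 (H2) depth=29
  + 48.248.0.0/13 (H4) depth=13
  + 48.254.0.0/16 (H3) depth=16
  - 102.240.104.0/21 clear@21

== LOOKUPS ==
["H3","H3","H0","H3","H3","H4","H0","H0"]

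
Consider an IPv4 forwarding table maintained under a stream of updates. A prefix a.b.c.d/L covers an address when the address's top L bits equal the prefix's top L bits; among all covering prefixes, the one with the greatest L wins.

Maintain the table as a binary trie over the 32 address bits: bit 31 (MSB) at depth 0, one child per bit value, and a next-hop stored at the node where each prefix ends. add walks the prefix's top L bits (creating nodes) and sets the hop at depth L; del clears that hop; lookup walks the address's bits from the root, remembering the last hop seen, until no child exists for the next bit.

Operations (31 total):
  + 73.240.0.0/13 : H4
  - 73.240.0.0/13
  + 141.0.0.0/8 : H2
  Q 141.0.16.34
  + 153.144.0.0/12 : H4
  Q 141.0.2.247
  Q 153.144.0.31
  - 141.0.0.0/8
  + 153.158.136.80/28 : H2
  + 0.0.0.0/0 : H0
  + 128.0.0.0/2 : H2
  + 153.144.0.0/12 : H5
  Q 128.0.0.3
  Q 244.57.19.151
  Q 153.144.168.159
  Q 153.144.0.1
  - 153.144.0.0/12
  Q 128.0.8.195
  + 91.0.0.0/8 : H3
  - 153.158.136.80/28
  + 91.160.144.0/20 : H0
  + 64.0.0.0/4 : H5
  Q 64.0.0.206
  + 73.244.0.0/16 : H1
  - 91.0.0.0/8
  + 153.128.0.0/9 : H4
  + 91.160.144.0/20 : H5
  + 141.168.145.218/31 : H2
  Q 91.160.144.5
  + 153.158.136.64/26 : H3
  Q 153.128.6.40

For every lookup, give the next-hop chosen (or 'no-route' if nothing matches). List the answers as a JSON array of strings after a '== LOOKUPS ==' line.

Trace:
  add 73.240.0.0/13 -> H4 at depth 13
  - 73.240.0.0/13 clear@13
  add 141.0.0.0/8 -> H2 at depth 8
  Q 141.0.16.34: descend 10001101 ; hops seen [H2] ; pick H2
  add 153.144.0.0/12 -> H4 at depth 12
  Q 141.0.2.247: descend 10001101 ; hops seen [H2] ; pick H2
  Q 153.144.0.31: descend 100110011001 ; hops seen [H4] ; pick H4
  - 141.0.0.0/8 clear@8
  add 153.158.136.80/28 -> H2 at depth 28
  add 0.0.0.0/0 -> H0 at depth 0
  add 128.0.0.0/2 -> H2 at depth 2
  add 153.144.0.0/12 -> H5 at depth 12
  Q 128.0.0.3: descend 1000 ; hops seen [H0,H2] ; pick H2
  Q 244.57.19.151: descend 1 ; hops seen [H0] ; pick H0
  Q 153.144.168.159: descend 100110011001 ; hops seen [H0,H2,H5] ; pick H5
  Q 153.144.0.1: descend 100110011001 ; hops seen [H0,H2,H5] ; pick H5
  - 153.144.0.0/12 clear@12
  Q 128.0.8.195: descend 1000 ; hops seen [H0,H2] ; pick H2
  add 91.0.0.0/8 -> H3 at depth 8
  - 153.158.136.80/28 clear@28
  add 91.160.144.0/20 -> H0 at depth 20
  add 64.0.0.0/4 -> H5 at depth 4
  Q 64.0.0.206: descend 0100 ; hops seen [H0,H5] ; pick H5
  add 73.244.0.0/16 -> H1 at depth 16
  - 91.0.0.0/8 clear@8
  add 153.128.0.0/9 -> H4 at depth 9
  add 91.160.144.0/20 -> H5 at depth 20
  add 141.168.145.218/31 -> H2 at depth 31
  Q 91.160.144.5: descend 01011011101000001001 ; hops seen [H0,H5] ; pick H5
  add 153.158.136.64/26 -> H3 at depth 26
  Q 153.128.6.40: descend 10011001100 ; hops seen [H0,H2,H4] ; pick H4

== LOOKUPS ==
["H2","H2","H4","H2","H0","H5","H5","H2","H5","H5","H4"]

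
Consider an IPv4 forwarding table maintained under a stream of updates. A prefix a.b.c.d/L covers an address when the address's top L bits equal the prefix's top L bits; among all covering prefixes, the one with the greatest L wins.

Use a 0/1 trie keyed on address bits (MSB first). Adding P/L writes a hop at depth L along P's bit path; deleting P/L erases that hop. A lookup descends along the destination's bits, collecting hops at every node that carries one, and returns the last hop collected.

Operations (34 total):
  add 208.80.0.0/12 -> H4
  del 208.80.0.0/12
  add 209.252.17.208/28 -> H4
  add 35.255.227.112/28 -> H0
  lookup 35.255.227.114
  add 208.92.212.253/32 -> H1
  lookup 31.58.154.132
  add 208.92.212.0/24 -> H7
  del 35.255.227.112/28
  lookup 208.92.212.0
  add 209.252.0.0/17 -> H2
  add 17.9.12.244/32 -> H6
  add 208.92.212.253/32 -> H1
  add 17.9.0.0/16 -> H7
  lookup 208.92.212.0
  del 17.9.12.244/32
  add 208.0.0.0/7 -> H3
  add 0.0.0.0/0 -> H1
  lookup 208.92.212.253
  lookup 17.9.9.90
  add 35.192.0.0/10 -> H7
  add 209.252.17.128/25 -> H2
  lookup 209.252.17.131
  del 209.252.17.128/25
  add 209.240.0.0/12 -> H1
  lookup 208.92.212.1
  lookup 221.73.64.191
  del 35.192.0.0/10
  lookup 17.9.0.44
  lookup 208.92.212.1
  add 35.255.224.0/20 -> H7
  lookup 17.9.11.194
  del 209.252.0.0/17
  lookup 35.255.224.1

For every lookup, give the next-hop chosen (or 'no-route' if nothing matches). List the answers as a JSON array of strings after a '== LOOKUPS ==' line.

Apply in order:
  add 208.80.0.0/12 -> H4 at depth 12
  - 208.80.0.0/12 clear@12
  add 209.252.17.208/28 -> H4 at depth 28
  add 35.255.227.112/28 -> H0 at depth 28
  Q 35.255.227.114: descend 0010001111111111111000110111 ; hops seen [H0] ; pick H0
  add 208.92.212.253/32 -> H1 at depth 32
  Q 31.58.154.132: descend 00 ; hops seen [∅] ; pick no-route
  add 208.92.212.0/24 -> H7 at depth 24
  - 35.255.227.112/28 clear@28
  Q 208.92.212.0: descend 110100000101110011010100 ; hops seen [H7] ; pick H7
  add 209.252.0.0/17 -> H2 at depth 17
  add 17.9.12.244/32 -> H6 at depth 32
  add 208.92.212.253/32 -> H1 at depth 32
  add 17.9.0.0/16 -> H7 at depth 16
  Q 208.92.212.0: descend 110100000101110011010100 ; hops seen [H7] ; pick H7
  - 17.9.12.244/32 clear@32
  add 208.0.0.0/7 -> H3 at depth 7
  add 0.0.0.0/0 -> H1 at depth 0
  Q 208.92.212.253: descend 11010000010111001101010011111101 ; hops seen [H1,H3,H7,H1] ; pick H1
  Q 17.9.9.90: descend 000100010000100100001 ; hops seen [H1,H7] ; pick H7
  add 35.192.0.0/10 -> H7 at depth 10
  add 209.252.17.128/25 -> H2 at depth 25
  Q 209.252.17.131: descend 1101000111111100000100011 ; hops seen [H1,H3,H2,H2] ; pick H2
  - 209.252.17.128/25 clear@25
  add 209.240.0.0/12 -> H1 at depth 12
  Q 208.92.212.1: descend 110100000101110011010100 ; hops seen [H1,H3,H7] ; pick H7
  Q 221.73.64.191: descend 1101 ; hops seen [H1] ; pick H1
  - 35.192.0.0/10 clear@10
  Q 17.9.0.44: descend 00010001000010010000 ; hops seen [H1,H7] ; pick H7
  Q 208.92.212.1: descend 110100000101110011010100 ; hops seen [H1,H3,H7] ; pick H7
  add 35.255.224.0/20 -> H7 at depth 20
  Q 17.9.11.194: descend 000100010000100100001 ; hops seen [H1,H7] ; pick H7
  - 209.252.0.0/17 clear@17
  Q 35.255.224.1: descend 0010001111111111111000 ; hops seen [H1,H7] ; pick H7

== LOOKUPS ==
["H0","no-route","H7","H7","H1","H7","H2","H7","H1","H7","H7","H7","H7"]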